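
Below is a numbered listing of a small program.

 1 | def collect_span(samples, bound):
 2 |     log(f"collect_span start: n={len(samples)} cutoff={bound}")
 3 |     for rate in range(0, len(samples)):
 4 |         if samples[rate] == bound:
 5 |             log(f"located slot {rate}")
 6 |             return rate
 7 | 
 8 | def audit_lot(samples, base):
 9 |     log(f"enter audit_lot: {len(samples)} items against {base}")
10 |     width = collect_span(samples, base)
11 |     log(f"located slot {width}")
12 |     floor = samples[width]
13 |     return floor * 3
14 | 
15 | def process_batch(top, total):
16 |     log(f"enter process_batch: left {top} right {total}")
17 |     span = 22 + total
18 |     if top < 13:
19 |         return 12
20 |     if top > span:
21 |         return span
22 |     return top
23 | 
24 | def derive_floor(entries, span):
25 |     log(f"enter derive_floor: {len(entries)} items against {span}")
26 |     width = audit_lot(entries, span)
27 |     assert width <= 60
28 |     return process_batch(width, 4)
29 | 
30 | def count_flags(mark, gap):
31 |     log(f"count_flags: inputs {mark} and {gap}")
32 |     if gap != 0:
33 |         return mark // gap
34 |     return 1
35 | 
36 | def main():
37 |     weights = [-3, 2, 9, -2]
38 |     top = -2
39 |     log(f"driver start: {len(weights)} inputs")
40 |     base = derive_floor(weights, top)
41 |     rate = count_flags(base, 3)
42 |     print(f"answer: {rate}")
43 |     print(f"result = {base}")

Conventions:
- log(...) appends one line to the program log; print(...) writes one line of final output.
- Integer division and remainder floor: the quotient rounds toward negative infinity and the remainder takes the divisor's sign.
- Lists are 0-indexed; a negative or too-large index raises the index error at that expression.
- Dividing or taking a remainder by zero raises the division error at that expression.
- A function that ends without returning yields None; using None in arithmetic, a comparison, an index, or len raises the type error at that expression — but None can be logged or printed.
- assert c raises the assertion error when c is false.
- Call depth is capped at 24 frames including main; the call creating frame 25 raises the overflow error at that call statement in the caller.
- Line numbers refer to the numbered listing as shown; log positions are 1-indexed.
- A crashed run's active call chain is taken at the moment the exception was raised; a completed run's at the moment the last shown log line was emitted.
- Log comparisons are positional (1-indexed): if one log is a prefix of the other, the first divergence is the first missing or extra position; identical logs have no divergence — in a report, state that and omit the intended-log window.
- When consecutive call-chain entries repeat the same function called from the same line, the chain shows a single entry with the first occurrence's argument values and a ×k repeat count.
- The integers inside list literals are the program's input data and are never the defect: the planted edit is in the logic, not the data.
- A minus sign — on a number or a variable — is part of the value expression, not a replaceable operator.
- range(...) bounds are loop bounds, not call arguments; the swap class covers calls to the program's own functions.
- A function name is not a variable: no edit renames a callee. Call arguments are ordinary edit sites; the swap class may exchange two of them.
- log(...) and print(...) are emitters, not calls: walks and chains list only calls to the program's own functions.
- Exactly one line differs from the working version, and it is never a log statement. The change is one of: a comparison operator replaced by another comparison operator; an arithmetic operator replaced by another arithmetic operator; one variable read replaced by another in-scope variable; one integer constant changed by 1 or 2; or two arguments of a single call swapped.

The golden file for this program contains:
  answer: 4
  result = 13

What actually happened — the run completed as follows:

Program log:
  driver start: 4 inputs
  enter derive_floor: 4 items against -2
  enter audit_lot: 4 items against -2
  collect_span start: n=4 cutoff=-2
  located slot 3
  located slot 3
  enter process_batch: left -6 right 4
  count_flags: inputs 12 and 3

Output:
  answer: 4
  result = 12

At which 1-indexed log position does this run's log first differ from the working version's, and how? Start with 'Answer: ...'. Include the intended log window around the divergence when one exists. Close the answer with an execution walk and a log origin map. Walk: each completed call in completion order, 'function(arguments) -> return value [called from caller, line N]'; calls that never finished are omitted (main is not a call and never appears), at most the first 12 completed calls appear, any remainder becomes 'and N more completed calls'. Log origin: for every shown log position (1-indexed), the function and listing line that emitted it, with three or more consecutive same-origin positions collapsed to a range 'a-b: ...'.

Answer: position 8 — the shown line 'count_flags: inputs 12 and 3' should read 'count_flags: inputs 13 and 3'.
Intended log window:
  6: located slot 3
  7: enter process_batch: left -6 right 4
  8: count_flags: inputs 13 and 3
Execution walk:
  collect_span([-3, 2, 9, -2], -2) -> 3  [called from audit_lot, line 10]
  audit_lot([-3, 2, 9, -2], -2) -> -6  [called from derive_floor, line 26]
  process_batch(-6, 4) -> 12  [called from derive_floor, line 28]
  derive_floor([-3, 2, 9, -2], -2) -> 12  [called from main, line 40]
  count_flags(12, 3) -> 4  [called from main, line 41]
Log line origins:
  1: emitted by main (line 39)
  2: emitted by derive_floor (line 25)
  3: emitted by audit_lot (line 9)
  4: emitted by collect_span (line 2)
  5: emitted by collect_span (line 5)
  6: emitted by audit_lot (line 11)
  7: emitted by process_batch (line 16)
  8: emitted by count_flags (line 31)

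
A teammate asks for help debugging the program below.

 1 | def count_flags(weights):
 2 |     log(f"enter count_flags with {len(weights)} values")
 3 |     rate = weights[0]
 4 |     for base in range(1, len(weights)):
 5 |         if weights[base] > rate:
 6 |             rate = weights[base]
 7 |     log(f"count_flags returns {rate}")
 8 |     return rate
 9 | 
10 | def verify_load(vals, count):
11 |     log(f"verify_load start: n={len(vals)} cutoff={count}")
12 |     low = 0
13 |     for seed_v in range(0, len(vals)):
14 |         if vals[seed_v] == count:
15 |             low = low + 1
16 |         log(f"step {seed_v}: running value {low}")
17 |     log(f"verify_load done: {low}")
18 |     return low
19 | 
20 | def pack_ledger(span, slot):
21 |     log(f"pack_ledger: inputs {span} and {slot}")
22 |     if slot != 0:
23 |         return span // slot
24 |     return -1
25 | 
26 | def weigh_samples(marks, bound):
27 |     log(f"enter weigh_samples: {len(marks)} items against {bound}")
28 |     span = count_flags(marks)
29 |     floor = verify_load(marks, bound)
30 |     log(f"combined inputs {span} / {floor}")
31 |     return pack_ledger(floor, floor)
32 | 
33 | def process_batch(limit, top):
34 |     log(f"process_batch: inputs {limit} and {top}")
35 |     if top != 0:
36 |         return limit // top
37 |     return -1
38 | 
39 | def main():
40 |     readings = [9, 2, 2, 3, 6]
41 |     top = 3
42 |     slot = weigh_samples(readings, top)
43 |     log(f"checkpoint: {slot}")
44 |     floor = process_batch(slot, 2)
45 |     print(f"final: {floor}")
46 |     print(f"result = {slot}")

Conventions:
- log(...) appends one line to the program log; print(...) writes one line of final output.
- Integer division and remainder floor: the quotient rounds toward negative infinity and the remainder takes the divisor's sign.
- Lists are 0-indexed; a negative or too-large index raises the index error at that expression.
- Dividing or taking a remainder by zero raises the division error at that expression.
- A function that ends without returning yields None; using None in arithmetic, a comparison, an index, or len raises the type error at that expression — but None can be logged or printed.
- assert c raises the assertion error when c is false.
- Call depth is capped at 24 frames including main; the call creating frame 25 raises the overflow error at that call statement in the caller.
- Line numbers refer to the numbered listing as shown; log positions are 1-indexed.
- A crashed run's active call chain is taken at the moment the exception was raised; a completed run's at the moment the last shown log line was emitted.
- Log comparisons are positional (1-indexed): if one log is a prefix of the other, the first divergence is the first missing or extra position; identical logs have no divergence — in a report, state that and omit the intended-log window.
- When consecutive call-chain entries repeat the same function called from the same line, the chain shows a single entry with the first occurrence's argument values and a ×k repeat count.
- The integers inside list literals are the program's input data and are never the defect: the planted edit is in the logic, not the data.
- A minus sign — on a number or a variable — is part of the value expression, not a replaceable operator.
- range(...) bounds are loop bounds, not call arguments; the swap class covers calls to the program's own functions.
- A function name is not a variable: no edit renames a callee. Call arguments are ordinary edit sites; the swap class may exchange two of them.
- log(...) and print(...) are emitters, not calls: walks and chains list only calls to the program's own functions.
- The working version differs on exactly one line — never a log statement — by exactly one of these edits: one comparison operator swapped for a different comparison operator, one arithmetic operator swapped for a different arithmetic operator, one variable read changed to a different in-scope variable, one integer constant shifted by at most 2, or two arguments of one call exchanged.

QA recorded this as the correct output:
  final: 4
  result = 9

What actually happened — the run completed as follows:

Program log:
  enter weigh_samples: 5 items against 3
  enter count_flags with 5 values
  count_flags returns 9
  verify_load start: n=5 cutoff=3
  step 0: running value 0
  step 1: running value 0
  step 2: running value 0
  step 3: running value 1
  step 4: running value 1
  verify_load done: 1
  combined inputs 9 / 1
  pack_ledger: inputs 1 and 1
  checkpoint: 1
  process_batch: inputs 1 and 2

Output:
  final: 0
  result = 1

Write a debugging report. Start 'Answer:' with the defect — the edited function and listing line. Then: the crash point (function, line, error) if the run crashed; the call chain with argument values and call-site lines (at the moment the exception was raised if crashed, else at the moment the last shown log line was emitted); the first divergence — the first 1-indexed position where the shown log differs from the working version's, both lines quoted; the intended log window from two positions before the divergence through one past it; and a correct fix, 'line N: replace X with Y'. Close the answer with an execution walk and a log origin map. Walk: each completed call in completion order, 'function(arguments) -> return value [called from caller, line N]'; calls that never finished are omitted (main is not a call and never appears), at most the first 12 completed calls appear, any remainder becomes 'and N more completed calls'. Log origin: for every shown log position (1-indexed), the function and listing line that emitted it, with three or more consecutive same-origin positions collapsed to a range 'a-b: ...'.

Answer: the defect is in weigh_samples at line 31.
Key fact: The earliest visible damage is log position 12 — 'pack_ledger: inputs 1 and 1' rather than the intended 'pack_ledger: inputs 9 and 1'.
Call chain: main -> process_batch(1, 2) (called at line 44).
First divergence: position 12; shown 'pack_ledger: inputs 1 and 1' vs intended 'pack_ledger: inputs 9 and 1'.
Intended log window:
  10: verify_load done: 1
  11: combined inputs 9 / 1
  12: pack_ledger: inputs 9 and 1
  13: checkpoint: 9
Execution walk:
  count_flags([9, 2, 2, 3, 6]) -> 9  [called from weigh_samples, line 28]
  verify_load([9, 2, 2, 3, 6], 3) -> 1  [called from weigh_samples, line 29]
  pack_ledger(1, 1) -> 1  [called from weigh_samples, line 31]
  weigh_samples([9, 2, 2, 3, 6], 3) -> 1  [called from main, line 42]
  process_batch(1, 2) -> 0  [called from main, line 44]
Origin of each log line:
  1: from weigh_samples, line 27
  2: from count_flags, line 2
  3: from count_flags, line 7
  4: from verify_load, line 11
  5-9: from verify_load, line 16
  10: from verify_load, line 17
  11: from weigh_samples, line 30
  12: from pack_ledger, line 21
  13: from main, line 43
  14: from process_batch, line 34
A correct fix: line 31: replace `pack_ledger(floor, floor)` with `pack_ledger(span, floor)`.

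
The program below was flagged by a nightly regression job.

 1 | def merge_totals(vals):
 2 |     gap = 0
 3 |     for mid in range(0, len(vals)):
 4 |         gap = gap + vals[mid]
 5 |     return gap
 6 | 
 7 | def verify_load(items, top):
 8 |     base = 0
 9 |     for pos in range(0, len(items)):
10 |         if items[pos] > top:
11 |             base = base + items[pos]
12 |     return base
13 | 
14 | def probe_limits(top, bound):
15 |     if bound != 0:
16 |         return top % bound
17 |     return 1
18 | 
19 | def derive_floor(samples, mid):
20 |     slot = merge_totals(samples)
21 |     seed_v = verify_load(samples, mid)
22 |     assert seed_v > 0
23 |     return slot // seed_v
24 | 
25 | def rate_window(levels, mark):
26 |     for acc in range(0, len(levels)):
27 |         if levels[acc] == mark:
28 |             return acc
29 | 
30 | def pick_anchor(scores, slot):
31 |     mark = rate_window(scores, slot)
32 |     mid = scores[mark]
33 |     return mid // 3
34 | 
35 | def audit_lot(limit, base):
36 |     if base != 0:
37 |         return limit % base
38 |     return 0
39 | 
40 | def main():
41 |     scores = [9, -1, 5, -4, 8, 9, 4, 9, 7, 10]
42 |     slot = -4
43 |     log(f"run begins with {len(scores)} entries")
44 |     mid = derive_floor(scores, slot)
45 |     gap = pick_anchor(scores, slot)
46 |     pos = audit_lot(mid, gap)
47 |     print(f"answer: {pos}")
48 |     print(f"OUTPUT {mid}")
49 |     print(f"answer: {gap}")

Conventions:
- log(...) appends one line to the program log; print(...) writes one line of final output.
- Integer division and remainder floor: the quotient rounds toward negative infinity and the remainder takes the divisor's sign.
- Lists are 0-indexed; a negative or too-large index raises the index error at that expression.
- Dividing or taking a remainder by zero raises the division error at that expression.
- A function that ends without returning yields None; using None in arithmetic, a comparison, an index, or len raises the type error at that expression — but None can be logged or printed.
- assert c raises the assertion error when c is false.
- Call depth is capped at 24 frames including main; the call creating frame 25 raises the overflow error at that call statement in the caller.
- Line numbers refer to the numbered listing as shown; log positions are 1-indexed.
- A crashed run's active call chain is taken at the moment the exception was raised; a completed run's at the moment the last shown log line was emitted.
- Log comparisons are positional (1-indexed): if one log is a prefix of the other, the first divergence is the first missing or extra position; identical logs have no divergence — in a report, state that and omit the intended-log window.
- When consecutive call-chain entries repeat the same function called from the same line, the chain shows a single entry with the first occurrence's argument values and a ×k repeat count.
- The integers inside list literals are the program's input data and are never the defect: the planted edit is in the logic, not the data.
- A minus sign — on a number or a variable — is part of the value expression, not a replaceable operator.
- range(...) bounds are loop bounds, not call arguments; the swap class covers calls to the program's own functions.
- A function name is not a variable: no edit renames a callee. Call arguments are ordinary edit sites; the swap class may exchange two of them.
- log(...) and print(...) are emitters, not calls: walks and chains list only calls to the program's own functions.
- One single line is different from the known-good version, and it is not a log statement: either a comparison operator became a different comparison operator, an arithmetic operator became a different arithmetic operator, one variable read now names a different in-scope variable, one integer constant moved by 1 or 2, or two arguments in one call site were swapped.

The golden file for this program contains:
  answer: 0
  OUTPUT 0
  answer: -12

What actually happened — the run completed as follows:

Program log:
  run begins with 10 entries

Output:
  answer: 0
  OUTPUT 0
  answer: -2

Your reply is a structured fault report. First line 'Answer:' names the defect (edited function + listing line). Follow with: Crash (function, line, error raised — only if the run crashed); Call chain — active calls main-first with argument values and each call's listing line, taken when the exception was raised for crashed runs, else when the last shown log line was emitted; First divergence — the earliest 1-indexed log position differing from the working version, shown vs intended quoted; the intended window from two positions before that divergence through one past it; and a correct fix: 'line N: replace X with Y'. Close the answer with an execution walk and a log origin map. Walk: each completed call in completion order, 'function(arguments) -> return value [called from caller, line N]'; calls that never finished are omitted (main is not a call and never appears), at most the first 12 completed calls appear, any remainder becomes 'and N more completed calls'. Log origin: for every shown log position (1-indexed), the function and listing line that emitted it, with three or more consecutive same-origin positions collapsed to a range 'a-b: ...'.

Answer: the defect is in pick_anchor at line 33.
The tell: The logs agree in full; only the final output differs.
Call chain: main.
First divergence: none (the log streams are identical).
Execution walk:
  merge_totals([9, -1, 5, -4, 8, 9, 4, 9, 7, 10]) -> 56  [called from derive_floor, line 20]
  verify_load([9, -1, 5, -4, 8, 9, 4, 9, 7, 10], -4) -> 60  [called from derive_floor, line 21]
  derive_floor([9, -1, 5, -4, 8, 9, 4, 9, 7, 10], -4) -> 0  [called from main, line 44]
  rate_window([9, -1, 5, -4, 8, 9, 4, 9, 7, 10], -4) -> 3  [called from pick_anchor, line 31]
  pick_anchor([9, -1, 5, -4, 8, 9, 4, 9, 7, 10], -4) -> -2  [called from main, line 45]
  audit_lot(0, -2) -> 0  [called from main, line 46]
Log origins:
  1: emitted by main (line 43)
A correct fix: line 33: replace `//` with `*`.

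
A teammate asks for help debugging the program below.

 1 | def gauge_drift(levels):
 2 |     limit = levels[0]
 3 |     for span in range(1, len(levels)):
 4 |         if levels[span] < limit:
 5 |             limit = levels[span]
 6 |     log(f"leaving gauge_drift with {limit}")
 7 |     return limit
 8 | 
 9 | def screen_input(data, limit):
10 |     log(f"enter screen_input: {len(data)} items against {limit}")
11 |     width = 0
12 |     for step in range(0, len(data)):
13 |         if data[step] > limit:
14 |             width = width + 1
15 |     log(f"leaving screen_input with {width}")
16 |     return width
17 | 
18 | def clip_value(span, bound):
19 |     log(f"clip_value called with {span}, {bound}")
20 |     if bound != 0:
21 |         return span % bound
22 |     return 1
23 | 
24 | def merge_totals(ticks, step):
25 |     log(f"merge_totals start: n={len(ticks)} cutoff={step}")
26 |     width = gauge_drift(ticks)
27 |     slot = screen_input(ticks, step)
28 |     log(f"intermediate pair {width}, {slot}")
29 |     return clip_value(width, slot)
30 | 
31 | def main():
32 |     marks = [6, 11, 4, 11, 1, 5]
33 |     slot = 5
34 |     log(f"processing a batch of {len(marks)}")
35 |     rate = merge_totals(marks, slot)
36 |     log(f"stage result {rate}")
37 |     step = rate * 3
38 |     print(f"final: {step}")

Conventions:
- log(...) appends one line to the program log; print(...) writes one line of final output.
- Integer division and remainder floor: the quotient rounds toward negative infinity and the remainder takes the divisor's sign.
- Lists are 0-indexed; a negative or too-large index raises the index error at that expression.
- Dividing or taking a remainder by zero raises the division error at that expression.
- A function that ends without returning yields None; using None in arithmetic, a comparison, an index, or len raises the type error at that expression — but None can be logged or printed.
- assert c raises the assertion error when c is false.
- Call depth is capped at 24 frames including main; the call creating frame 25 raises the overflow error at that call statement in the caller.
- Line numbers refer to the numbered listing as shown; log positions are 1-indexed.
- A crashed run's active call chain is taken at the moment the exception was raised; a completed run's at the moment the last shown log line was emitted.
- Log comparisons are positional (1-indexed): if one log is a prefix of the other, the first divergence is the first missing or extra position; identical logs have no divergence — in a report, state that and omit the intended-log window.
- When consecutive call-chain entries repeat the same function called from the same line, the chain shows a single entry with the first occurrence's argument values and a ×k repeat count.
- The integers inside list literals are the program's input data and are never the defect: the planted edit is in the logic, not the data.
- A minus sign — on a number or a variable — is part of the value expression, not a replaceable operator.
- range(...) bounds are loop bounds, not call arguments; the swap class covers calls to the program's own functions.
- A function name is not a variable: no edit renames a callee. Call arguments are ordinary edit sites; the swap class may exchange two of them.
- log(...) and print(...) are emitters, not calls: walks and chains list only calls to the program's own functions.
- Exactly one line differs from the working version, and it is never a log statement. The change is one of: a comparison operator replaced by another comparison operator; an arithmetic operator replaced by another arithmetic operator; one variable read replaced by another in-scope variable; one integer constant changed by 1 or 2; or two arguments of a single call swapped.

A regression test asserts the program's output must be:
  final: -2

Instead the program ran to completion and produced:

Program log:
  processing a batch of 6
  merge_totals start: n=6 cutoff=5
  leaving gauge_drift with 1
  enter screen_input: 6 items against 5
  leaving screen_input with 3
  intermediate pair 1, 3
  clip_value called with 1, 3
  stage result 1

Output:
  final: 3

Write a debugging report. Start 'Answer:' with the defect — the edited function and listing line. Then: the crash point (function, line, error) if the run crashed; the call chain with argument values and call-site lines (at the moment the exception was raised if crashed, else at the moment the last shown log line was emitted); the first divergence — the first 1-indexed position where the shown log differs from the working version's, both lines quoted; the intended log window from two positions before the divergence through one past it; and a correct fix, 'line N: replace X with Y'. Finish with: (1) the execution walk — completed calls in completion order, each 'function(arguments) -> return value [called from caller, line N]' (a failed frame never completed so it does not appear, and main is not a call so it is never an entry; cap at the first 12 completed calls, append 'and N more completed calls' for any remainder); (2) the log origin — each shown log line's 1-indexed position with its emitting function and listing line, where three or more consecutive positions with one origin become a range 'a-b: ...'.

Answer: the defect is in main at line 37.
Key observation: The logs agree in full; only the final output differs.
Call chain: main.
First divergence: none; the two logs match at every position.
Execution walk:
  gauge_drift([6, 11, 4, 11, 1, 5]) -> 1  [called from merge_totals, line 26]
  screen_input([6, 11, 4, 11, 1, 5], 5) -> 3  [called from merge_totals, line 27]
  clip_value(1, 3) -> 1  [called from merge_totals, line 29]
  merge_totals([6, 11, 4, 11, 1, 5], 5) -> 1  [called from main, line 35]
Log origin:
  1: from main, line 34
  2: from merge_totals, line 25
  3: from gauge_drift, line 6
  4: from screen_input, line 10
  5: from screen_input, line 15
  6: from merge_totals, line 28
  7: from clip_value, line 19
  8: from main, line 36
A correct fix: line 37: replace `*` with `-`.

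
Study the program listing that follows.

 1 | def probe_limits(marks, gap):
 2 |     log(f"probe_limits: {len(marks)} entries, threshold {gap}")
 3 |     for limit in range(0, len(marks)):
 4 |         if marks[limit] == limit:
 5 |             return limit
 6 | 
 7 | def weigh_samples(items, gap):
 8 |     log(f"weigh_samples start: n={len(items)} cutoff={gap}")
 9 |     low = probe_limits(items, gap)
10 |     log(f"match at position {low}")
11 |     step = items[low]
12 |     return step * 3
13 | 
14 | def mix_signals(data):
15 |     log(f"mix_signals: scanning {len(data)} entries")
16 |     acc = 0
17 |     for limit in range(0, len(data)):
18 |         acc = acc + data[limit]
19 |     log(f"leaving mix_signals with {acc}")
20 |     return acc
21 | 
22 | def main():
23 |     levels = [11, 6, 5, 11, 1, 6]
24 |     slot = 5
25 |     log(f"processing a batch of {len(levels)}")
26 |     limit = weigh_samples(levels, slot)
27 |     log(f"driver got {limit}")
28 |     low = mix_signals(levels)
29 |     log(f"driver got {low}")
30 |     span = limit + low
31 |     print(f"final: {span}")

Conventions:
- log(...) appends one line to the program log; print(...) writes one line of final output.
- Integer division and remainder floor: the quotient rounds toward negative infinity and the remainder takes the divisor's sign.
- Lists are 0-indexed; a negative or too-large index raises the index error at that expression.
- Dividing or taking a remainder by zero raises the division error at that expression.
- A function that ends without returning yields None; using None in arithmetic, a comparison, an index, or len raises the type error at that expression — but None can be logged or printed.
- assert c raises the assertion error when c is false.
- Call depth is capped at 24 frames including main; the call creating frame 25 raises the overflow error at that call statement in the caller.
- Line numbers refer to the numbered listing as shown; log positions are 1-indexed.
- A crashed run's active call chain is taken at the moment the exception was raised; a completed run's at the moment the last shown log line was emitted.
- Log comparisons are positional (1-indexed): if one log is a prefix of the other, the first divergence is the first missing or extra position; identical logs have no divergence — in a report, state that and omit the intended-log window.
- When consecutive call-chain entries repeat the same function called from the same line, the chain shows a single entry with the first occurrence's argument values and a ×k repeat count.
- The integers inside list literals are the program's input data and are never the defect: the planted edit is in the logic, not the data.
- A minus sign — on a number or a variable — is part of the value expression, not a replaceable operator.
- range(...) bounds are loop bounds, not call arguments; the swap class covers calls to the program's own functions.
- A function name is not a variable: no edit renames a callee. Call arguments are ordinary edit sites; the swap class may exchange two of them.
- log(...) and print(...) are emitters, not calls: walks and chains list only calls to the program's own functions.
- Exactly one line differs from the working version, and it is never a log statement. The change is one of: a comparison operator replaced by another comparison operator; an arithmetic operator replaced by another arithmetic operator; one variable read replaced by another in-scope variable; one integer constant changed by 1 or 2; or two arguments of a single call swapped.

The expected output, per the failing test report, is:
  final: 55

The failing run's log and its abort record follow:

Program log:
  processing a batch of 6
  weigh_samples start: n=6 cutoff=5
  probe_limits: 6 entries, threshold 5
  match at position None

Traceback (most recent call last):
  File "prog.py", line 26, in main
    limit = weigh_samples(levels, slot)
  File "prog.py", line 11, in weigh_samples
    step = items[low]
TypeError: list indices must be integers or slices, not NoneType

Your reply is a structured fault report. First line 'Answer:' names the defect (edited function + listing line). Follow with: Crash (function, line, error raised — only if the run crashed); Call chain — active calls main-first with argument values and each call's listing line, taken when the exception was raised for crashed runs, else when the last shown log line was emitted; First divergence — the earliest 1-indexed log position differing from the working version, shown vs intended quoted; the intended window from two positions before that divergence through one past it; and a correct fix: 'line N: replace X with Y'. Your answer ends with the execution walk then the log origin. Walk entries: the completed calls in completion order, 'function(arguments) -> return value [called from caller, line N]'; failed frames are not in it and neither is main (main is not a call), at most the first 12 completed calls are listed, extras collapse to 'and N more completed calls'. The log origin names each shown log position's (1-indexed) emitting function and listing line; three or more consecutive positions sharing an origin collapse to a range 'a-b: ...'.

Answer: the defect is in probe_limits at line 4.
The tell: Position 4 is the first bad log line: 'match at position None' should read 'match at position 2'.
Crash: weigh_samples, line 11, TypeError.
Call chain: main -> weigh_samples([11, 6, 5, 11, 1, 6], 5) (called at line 26).
First divergence: at position 4 the run shows 'match at position None' where the working version logs 'match at position 2'.
Intended log window:
  2: weigh_samples start: n=6 cutoff=5
  3: probe_limits: 6 entries, threshold 5
  4: match at position 2
  5: driver got 15
Execution walk:
  probe_limits([11, 6, 5, 11, 1, 6], 5) -> None  [called from weigh_samples, line 9]
Log line origins:
  1 — main, line 25
  2 — weigh_samples, line 8
  3 — probe_limits, line 2
  4 — weigh_samples, line 10
A correct fix: line 4: replace `marks[limit] == limit` with `marks[limit] == gap`.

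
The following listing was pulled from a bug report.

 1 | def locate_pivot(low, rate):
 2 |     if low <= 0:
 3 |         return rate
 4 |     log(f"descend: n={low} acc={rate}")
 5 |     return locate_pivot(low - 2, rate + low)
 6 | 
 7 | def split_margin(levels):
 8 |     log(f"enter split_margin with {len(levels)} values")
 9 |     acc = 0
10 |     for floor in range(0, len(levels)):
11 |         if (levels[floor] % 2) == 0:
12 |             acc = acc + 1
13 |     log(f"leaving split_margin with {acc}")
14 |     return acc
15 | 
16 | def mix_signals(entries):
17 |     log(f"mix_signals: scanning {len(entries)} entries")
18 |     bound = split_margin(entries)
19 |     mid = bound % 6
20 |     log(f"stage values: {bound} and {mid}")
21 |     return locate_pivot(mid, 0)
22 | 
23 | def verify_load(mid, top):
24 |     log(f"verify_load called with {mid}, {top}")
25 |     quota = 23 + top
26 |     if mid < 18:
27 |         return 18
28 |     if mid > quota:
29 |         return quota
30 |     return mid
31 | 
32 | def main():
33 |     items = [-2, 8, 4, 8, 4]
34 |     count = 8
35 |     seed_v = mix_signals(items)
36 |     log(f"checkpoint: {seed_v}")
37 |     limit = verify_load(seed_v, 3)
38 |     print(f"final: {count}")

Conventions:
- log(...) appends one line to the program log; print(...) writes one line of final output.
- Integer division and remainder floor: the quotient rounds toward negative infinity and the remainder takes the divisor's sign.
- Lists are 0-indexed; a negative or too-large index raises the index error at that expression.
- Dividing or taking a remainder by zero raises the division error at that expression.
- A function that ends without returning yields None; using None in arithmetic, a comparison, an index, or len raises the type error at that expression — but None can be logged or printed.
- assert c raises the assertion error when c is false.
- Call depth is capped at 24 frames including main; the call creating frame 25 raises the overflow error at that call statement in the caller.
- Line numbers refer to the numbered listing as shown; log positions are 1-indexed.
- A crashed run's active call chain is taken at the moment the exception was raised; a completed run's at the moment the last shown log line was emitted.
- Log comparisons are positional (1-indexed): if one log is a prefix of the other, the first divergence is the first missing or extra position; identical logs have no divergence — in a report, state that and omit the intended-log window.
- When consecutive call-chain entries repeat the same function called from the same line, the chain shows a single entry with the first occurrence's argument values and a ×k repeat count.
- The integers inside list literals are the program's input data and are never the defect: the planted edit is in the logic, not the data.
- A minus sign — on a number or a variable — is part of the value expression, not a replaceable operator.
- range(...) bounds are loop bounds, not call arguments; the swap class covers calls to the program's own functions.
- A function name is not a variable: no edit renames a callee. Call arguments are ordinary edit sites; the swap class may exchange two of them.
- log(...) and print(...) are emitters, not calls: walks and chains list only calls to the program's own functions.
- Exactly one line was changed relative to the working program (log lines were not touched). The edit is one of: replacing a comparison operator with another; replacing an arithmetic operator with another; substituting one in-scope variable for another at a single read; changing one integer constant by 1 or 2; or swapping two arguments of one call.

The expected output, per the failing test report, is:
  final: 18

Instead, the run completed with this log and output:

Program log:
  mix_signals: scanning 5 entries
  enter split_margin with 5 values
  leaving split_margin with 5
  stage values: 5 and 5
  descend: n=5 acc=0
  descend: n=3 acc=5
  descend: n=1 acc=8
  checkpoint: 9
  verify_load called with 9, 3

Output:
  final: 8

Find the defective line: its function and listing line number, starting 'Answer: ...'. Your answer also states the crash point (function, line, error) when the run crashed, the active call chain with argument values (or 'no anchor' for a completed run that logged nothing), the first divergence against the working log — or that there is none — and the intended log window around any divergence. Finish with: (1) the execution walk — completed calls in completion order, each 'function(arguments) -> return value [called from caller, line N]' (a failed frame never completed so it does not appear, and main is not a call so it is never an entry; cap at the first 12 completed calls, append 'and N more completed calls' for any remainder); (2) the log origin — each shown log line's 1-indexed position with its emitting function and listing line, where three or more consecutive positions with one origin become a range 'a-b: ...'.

Answer: the defect is in main at line 38.
Key fact: The two runs log identically and part ways only at the printed values.
Call chain: main -> verify_load(9, 3) (called at line 37).
First divergence: there is none — every log position agrees.
Execution walk:
  split_margin([-2, 8, 4, 8, 4]) -> 5  [called from mix_signals, line 18]
  locate_pivot(-1, 9) -> 9  [called from locate_pivot, line 5]
  locate_pivot(1, 8) -> 9  [called from locate_pivot, line 5]
  locate_pivot(3, 5) -> 9  [called from locate_pivot, line 5]
  locate_pivot(5, 0) -> 9  [called from mix_signals, line 21]
  mix_signals([-2, 8, 4, 8, 4]) -> 9  [called from main, line 35]
  verify_load(9, 3) -> 18  [called from main, line 37]
Log origins:
  1: logged in mix_signals at line 17
  2: logged in split_margin at line 8
  3: logged in split_margin at line 13
  4: logged in mix_signals at line 20
  5-7: logged in locate_pivot at line 4
  8: logged in main at line 36
  9: logged in verify_load at line 24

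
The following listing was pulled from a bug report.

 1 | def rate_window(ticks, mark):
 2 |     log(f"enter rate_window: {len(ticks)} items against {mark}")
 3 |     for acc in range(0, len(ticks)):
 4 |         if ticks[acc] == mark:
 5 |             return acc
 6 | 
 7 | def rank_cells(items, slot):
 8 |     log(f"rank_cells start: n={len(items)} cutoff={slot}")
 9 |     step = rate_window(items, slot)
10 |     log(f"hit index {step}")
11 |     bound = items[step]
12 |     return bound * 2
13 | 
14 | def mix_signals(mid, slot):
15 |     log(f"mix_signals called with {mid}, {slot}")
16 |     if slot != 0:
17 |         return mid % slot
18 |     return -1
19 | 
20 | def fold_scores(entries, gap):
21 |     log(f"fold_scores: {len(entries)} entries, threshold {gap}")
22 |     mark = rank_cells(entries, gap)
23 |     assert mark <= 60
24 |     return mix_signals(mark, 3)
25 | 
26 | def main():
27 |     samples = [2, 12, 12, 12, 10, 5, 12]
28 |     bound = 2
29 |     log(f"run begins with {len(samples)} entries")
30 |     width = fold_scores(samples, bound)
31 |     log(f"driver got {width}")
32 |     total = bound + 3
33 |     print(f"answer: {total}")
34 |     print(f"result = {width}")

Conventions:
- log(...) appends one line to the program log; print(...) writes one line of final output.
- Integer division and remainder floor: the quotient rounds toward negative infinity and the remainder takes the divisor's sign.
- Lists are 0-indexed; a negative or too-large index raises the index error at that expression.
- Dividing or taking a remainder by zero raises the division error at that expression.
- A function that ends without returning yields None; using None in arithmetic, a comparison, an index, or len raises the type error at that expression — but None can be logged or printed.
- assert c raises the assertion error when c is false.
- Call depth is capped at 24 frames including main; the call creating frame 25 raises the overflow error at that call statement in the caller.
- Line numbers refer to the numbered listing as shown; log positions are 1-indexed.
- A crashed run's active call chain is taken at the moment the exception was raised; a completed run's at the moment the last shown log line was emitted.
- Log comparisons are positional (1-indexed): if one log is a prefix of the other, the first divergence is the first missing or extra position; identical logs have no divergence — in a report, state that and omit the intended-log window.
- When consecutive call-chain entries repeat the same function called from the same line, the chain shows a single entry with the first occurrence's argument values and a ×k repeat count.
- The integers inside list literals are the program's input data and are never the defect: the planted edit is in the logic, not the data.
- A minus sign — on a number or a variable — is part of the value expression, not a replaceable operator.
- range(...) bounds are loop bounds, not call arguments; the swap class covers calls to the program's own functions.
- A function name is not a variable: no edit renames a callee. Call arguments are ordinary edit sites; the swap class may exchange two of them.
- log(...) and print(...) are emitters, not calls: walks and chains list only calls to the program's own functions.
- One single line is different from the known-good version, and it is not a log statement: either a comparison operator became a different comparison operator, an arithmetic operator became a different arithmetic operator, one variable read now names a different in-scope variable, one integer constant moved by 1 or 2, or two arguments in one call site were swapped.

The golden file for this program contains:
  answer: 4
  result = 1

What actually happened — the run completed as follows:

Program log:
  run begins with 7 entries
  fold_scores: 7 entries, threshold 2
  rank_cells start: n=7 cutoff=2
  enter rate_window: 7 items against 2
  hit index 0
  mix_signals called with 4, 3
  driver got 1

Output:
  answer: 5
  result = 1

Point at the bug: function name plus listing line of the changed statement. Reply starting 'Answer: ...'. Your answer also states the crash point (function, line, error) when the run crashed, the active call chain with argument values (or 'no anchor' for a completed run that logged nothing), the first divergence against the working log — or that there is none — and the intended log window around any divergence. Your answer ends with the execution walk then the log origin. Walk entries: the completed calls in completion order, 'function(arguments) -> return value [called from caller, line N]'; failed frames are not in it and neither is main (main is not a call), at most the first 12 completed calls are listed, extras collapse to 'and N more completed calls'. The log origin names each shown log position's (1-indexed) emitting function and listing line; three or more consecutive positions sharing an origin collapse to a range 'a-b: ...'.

Answer: the defect is in main at line 32.
Core observation: Log streams are identical — the defect surfaces only in the printed output.
Call chain: main.
First divergence: there is none — every log position agrees.
Execution walk:
  rate_window([2, 12, 12, 12, 10, 5, 12], 2) -> 0  [called from rank_cells, line 9]
  rank_cells([2, 12, 12, 12, 10, 5, 12], 2) -> 4  [called from fold_scores, line 22]
  mix_signals(4, 3) -> 1  [called from fold_scores, line 24]
  fold_scores([2, 12, 12, 12, 10, 5, 12], 2) -> 1  [called from main, line 30]
Origin of each log line:
  1: logged in main at line 29
  2: logged in fold_scores at line 21
  3: logged in rank_cells at line 8
  4: logged in rate_window at line 2
  5: logged in rank_cells at line 10
  6: logged in mix_signals at line 15
  7: logged in main at line 31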